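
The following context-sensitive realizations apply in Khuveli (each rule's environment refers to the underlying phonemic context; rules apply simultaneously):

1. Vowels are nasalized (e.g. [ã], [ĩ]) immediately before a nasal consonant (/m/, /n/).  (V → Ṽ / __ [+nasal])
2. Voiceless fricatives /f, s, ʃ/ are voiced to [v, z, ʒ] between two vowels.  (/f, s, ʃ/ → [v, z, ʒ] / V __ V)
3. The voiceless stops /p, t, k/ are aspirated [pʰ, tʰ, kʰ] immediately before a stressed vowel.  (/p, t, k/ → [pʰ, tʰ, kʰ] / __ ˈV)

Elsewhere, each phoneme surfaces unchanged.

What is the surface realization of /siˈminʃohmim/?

/s/ (word-initial) is in the target of rule 2 but the environment (between two vowels) is not met → [s].
/i/ (between /s/ and /m/) occurs before a nasal consonant → [ĩ] by rule 1.
/i/ — between /m/ and /n/, before a nasal consonant — surfaces as [ĩ] (rule 1).
/ʃ/ (between /n/ and /o/): rule 2 targets it, but not between two vowels → unchanged [ʃ].
/o/ (between /ʃ/ and /h/) fails the environment for rule 1, so it stays [o].
Rule 1 applies to /i/ (between /m/ and /m/: before a nasal consonant) → [ĩ].

[sĩˈmĩnʃohmĩm]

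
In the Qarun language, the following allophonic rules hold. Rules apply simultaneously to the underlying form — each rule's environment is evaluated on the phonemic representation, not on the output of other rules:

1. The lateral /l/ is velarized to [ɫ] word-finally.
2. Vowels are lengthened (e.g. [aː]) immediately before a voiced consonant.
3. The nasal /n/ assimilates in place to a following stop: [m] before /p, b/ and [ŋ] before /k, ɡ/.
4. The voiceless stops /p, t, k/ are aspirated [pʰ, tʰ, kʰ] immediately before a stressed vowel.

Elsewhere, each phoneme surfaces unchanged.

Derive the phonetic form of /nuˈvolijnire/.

/n/ (word-initial) is in the target of rule 3 but the environment (before a labial or velar stop) is not met → [n].
/u/ (between /n/ and /v/): before a voiced consonant, so rule 2 applies → [uː].
/v/ (between /u/ and /o/) is unaffected → [v].
Rule 2 applies to /o/ (between /v/ and /l/: before a voiced consonant) → [oː].
/l/ (between /o/ and /i/) is in the target of rule 1 but the environment (word-finally) is not met → [l].
/i/ — between /l/ and /j/, before a voiced consonant — surfaces as [iː] (rule 2).
/j/ (between /i/ and /n/): no rule targets it → [j].
/n/ (between /j/ and /i/) fails the environment for rule 3, so it stays [n].
/i/ — between /n/ and /r/, before a voiced consonant — surfaces as [iː] (rule 2).
/r/ (between /i/ and /e/): no rule targets it → [r].
/e/ (word-final): rule 2 targets it, but not before a voiced consonant → unchanged [e].

[nuːˈvoːliːjniːre]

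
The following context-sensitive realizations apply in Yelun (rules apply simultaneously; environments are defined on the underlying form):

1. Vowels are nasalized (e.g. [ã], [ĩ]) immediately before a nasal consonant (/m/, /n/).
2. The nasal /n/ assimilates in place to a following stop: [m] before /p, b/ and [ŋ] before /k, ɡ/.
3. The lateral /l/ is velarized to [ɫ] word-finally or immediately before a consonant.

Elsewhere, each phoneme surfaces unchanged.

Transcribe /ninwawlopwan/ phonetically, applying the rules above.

/n/ (word-initial) fails the environment for rule 2, so it stays [n].
/i/ meets the environment for rule 1 (before a nasal consonant) → [ĩ].
/n/ (between /i/ and /w/) fails the environment for rule 2, so it stays [n].
/w/ (between /n/ and /a/): no rule targets it → [w].
/a/ (between /w/ and /w/) is in the target of rule 1 but the environment (before a nasal consonant) is not met → [a].
/w/ (between /a/ and /l/) is unaffected → [w].
/l/ — between /w/ and /o/; rule 3 does not apply here → [l].
/o/ (between /l/ and /p/) is in the target of rule 1 but the environment (before a nasal consonant) is not met → [o].
/p/ — not in any rule's target class → [p].
/w/ (between /p/ and /a/): no rule targets it → [w].
/a/ (between /w/ and /n/): before a nasal consonant, so rule 1 applies → [ã].
/n/ (word-final) fails the environment for rule 2, so it stays [n].

[nĩnwawlopwãn]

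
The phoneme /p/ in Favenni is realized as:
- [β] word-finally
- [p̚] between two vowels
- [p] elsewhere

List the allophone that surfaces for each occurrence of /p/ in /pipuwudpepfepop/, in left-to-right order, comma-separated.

[p], [p̚], [p], [p], [p̚], [β]

Occurrence 1 (position 1): no conditioning environment matches → elsewhere allophone [p].
Occurrence 2 (position 3): between two vowels → [p̚].
Occurrence 3 (position 8): no conditioning environment matches → elsewhere allophone [p].
Occurrence 4 (position 10): no conditioning environment matches → elsewhere allophone [p].
Occurrence 5 (position 13): between two vowels → [p̚].
Occurrence 6 (position 15): word-finally → [β].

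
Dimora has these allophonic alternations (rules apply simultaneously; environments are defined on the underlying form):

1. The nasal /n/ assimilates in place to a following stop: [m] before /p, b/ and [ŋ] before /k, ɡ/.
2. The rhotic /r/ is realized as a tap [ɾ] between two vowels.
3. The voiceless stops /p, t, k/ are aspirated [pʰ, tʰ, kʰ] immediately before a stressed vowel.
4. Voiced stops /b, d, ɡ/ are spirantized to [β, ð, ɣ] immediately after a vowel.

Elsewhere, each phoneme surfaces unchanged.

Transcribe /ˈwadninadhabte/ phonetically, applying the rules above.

[ˈwaðninaðhaβte]

/w/ — not in any rule's target class → [w].
/a/ — not in any rule's target class → [a].
/d/ (between /a/ and /n/) occurs immediately after a vowel → [ð] by rule 4.
/n/ (between /d/ and /i/) fails the environment for rule 1, so it stays [n].
/i/ (between /n/ and /n/): no rule targets it → [i].
/n/ — between /i/ and /a/; rule 1 does not apply here → [n].
/a/ (between /n/ and /d/) is unaffected → [a].
/d/ (between /a/ and /h/) occurs immediately after a vowel → [ð] by rule 4.
/h/ (between /d/ and /a/) is unaffected → [h].
/a/ (between /h/ and /b/) is unaffected → [a].
Rule 4 applies to /b/ (between /a/ and /t/: immediately after a vowel) → [β].
/t/ — between /b/ and /e/; rule 3 does not apply here → [t].
/e/ (word-final) is unaffected → [e].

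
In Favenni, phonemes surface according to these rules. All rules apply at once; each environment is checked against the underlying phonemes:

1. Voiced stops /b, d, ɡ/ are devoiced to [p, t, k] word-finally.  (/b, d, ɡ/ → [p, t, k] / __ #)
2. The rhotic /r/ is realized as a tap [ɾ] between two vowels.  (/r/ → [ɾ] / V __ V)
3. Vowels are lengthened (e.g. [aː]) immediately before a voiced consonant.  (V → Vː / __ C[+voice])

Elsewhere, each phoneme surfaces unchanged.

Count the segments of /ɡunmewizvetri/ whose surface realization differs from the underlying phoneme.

Segments that undergo a rule: /u/ → [uː] (rule 3); /e/ → [eː] (rule 3); /i/ → [iː] (rule 3).
All other segments surface unchanged.

3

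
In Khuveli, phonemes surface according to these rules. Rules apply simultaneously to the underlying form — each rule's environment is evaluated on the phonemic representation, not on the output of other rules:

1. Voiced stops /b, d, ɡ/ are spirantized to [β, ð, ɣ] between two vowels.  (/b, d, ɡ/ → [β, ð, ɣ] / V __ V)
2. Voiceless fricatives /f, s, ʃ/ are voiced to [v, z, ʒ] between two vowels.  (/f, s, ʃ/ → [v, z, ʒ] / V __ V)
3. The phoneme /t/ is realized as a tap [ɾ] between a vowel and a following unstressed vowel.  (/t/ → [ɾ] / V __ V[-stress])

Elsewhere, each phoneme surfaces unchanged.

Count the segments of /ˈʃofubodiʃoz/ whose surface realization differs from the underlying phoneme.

4

Segments that undergo a rule: /f/ → [v] (rule 2); /b/ → [β] (rule 1); /d/ → [ð] (rule 1); /ʃ/ → [ʒ] (rule 2).
All other segments surface unchanged.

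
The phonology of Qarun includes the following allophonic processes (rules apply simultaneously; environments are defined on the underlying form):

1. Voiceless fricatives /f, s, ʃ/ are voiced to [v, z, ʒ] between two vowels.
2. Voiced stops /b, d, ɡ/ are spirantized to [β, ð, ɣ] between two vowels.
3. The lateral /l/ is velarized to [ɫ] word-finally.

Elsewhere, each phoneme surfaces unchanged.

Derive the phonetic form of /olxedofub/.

[olxeðovub]

/o/ (word-initial) is unaffected → [o].
/l/ (between /o/ and /x/): rule 3 targets it, but not word-finally → unchanged [l].
/x/ — not in any rule's target class → [x].
/e/ stays [e].
/d/ meets the environment for rule 2 (between two vowels) → [ð].
/o/ — not in any rule's target class → [o].
/f/ (between /o/ and /u/): between two vowels, so rule 1 applies → [v].
/u/ (between /f/ and /b/): no rule targets it → [u].
/b/ (word-final) fails the environment for rule 2, so it stays [b].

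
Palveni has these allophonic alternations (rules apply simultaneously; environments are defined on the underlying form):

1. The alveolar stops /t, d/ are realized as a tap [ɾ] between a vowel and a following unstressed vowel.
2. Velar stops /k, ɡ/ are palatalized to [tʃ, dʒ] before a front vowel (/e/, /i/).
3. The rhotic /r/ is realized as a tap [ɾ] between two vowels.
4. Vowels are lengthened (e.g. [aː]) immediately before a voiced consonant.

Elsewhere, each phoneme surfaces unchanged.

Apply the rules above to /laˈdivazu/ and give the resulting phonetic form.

[laːˈdiːvaːzu]

/l/ — not in any rule's target class → [l].
/a/ (between /l/ and /d/) occurs before a voiced consonant → [aː] by rule 4.
/d/ (between /a/ and /i/): rule 1 targets it, but not between a vowel and a following unstressed vowel → unchanged [d].
/i/ meets the environment for rule 4 (before a voiced consonant) → [iː].
/v/ (between /i/ and /a/): no rule targets it → [v].
/a/ — between /v/ and /z/, before a voiced consonant — surfaces as [aː] (rule 4).
/z/ (between /a/ and /u/) is unaffected → [z].
/u/ — word-final; rule 4 does not apply here → [u].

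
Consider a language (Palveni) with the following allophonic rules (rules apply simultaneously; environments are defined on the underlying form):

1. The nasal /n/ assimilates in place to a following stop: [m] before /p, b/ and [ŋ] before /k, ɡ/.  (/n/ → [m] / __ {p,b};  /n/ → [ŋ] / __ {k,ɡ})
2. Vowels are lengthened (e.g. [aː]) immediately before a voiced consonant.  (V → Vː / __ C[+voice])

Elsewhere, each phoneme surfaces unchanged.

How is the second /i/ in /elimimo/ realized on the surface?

/i/ (between /m/ and /m/): before a voiced consonant, so rule 2 applies → [iː].

[iː]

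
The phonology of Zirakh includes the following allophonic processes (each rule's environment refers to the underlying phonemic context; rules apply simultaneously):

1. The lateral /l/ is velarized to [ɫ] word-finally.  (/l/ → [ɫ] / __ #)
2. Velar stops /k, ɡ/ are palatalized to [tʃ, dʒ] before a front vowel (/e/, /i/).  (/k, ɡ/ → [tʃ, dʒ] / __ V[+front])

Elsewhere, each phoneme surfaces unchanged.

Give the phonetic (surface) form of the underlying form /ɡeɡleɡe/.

[dʒeɡledʒe]

/ɡ/ (word-initial) occurs before a front vowel → [dʒ] by rule 2.
/e/ stays [e].
/ɡ/ (between /e/ and /l/) fails the environment for rule 2, so it stays [ɡ].
/l/ (between /ɡ/ and /e/) fails the environment for rule 1, so it stays [l].
/e/ (between /l/ and /ɡ/) is unaffected → [e].
/ɡ/ meets the environment for rule 2 (before a front vowel) → [dʒ].
/e/ (word-final) is unaffected → [e].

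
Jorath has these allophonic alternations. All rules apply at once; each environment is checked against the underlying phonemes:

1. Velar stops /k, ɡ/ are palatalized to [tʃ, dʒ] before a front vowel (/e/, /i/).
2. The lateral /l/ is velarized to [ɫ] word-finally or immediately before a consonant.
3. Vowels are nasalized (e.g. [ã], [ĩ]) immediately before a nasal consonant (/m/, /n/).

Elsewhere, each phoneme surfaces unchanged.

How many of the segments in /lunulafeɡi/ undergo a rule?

Segments that undergo a rule: /u/ → [ũ] (rule 3); /ɡ/ → [dʒ] (rule 1).
All other segments surface unchanged.

2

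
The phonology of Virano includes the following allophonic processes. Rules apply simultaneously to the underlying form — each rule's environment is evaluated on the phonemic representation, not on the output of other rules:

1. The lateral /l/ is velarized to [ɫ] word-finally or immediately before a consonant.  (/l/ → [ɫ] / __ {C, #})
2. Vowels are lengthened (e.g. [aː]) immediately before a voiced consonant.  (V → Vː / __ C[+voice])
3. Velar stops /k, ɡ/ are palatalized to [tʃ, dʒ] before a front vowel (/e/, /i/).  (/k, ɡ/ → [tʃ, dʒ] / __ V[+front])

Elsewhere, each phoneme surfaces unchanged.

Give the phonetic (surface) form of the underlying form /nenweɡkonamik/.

[neːnweːɡkoːnaːmik]

/n/ (word-initial): no rule targets it → [n].
Rule 2 applies to /e/ (between /n/ and /n/: before a voiced consonant) → [eː].
/n/ (between /e/ and /w/) is unaffected → [n].
/w/ — not in any rule's target class → [w].
/e/ (between /w/ and /ɡ/) occurs before a voiced consonant → [eː] by rule 2.
/ɡ/ (between /e/ and /k/): rule 3 targets it, but not before a front vowel → unchanged [ɡ].
/k/ (between /ɡ/ and /o/) fails the environment for rule 3, so it stays [k].
/o/ meets the environment for rule 2 (before a voiced consonant) → [oː].
/n/ stays [n].
Rule 2 applies to /a/ (between /n/ and /m/: before a voiced consonant) → [aː].
/m/ (between /a/ and /i/) is unaffected → [m].
/i/ — between /m/ and /k/; rule 2 does not apply here → [i].
/k/ (word-final): rule 3 targets it, but not before a front vowel → unchanged [k].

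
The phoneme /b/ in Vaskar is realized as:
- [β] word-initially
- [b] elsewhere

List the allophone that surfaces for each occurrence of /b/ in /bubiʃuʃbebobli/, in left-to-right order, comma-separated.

[β], [b], [b], [b], [b]

Occurrence 1 (position 1): word-initially → [β].
Occurrence 2 (position 3): no conditioning environment matches → elsewhere allophone [b].
Occurrence 3 (position 8): no conditioning environment matches → elsewhere allophone [b].
Occurrence 4 (position 10): no conditioning environment matches → elsewhere allophone [b].
Occurrence 5 (position 12): no conditioning environment matches → elsewhere allophone [b].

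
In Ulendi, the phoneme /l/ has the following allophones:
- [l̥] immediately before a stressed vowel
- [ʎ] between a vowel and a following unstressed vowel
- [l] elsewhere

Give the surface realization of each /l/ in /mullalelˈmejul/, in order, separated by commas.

Occurrence 1 (position 3): no conditioning environment matches → elsewhere allophone [l].
Occurrence 2 (position 4): no conditioning environment matches → elsewhere allophone [l].
Occurrence 3 (position 6): between a vowel and a following unstressed vowel → [ʎ].
Occurrence 4 (position 8): no conditioning environment matches → elsewhere allophone [l].
Occurrence 5 (position 13): no conditioning environment matches → elsewhere allophone [l].

[l], [l], [ʎ], [l], [l]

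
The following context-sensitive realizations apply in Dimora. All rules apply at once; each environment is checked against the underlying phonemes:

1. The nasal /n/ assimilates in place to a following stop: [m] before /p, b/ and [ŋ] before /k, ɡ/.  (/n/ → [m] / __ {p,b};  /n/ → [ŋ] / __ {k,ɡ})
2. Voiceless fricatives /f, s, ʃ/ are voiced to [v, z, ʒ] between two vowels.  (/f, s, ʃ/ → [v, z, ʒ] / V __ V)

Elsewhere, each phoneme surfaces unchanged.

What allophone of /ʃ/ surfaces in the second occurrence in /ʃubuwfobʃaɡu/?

[ʃ]

/ʃ/ — between /b/ and /a/; rule 2 does not apply here → [ʃ].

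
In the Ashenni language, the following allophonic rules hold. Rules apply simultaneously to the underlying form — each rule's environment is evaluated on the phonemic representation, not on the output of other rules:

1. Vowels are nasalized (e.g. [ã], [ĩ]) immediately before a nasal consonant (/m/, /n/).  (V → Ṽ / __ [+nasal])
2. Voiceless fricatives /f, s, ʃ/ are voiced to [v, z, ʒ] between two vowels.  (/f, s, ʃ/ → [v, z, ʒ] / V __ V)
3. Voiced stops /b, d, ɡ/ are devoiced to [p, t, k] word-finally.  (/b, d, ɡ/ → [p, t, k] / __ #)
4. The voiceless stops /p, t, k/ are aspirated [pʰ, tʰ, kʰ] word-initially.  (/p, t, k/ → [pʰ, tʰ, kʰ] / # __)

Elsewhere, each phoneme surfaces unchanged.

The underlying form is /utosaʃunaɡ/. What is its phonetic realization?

[utozaʒũnak]

/u/ (word-initial): rule 1 targets it, but not before a nasal consonant → unchanged [u].
/t/ (between /u/ and /o/): rule 4 targets it, but not word-initially → unchanged [t].
/o/ — between /t/ and /s/; rule 1 does not apply here → [o].
/s/ (between /o/ and /a/): between two vowels, so rule 2 applies → [z].
/a/ (between /s/ and /ʃ/) fails the environment for rule 1, so it stays [a].
/ʃ/ meets the environment for rule 2 (between two vowels) → [ʒ].
/u/ (between /ʃ/ and /n/): before a nasal consonant, so rule 1 applies → [ũ].
/a/ — between /n/ and /ɡ/; rule 1 does not apply here → [a].
/ɡ/ (word-final): word-finally, so rule 3 applies → [k].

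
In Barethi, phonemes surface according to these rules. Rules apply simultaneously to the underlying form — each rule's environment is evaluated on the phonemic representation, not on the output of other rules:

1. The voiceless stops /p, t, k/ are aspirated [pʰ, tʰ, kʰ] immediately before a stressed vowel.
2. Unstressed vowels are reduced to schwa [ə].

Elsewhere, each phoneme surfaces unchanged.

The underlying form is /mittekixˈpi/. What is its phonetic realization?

/m/ — not in any rule's target class → [m].
/i/ (between /m/ and /t/) occurs in an unstressed syllable → [ə] by rule 2.
/t/ (between /i/ and /t/): rule 1 targets it, but not immediately before a stressed vowel → unchanged [t].
/t/ (between /t/ and /e/): rule 1 targets it, but not immediately before a stressed vowel → unchanged [t].
/e/ — between /t/ and /k/, in an unstressed syllable — surfaces as [ə] (rule 2).
/k/ — between /e/ and /i/; rule 1 does not apply here → [k].
/i/ (between /k/ and /x/) occurs in an unstressed syllable → [ə] by rule 2.
/x/ (between /i/ and /p/) is unaffected → [x].
/p/ — between /x/ and /i/, immediately before a stressed vowel — surfaces as [pʰ] (rule 1).
/i/ (word-final) is in the target of rule 2 but the environment (in an unstressed syllable) is not met → [i].

[məttəkəxˈpʰi]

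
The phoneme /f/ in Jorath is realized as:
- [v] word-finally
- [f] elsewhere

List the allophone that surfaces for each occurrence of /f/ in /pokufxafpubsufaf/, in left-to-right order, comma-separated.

Occurrence 1 (position 5): no conditioning environment matches → elsewhere allophone [f].
Occurrence 2 (position 8): no conditioning environment matches → elsewhere allophone [f].
Occurrence 3 (position 14): no conditioning environment matches → elsewhere allophone [f].
Occurrence 4 (position 16): word-finally → [v].

[f], [f], [f], [v]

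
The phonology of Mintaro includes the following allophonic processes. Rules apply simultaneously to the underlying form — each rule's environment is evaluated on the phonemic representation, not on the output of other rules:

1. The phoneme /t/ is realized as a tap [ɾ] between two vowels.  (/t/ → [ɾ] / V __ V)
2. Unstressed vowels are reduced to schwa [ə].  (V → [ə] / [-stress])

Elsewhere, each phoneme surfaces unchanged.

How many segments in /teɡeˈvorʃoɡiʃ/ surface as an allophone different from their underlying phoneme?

Segments that undergo a rule: /e/ → [ə] (rule 2); /e/ → [ə] (rule 2); /o/ → [ə] (rule 2); /i/ → [ə] (rule 2).
All other segments surface unchanged.

4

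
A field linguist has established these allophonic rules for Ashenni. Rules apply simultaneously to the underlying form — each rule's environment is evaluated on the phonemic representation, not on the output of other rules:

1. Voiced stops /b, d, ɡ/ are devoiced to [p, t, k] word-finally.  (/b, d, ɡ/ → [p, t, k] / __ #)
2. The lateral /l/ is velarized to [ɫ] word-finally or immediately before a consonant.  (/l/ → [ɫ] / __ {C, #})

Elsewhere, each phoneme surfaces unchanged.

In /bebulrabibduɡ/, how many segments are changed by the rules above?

Segments that undergo a rule: /l/ → [ɫ] (rule 2); /ɡ/ → [k] (rule 1).
All other segments surface unchanged.

2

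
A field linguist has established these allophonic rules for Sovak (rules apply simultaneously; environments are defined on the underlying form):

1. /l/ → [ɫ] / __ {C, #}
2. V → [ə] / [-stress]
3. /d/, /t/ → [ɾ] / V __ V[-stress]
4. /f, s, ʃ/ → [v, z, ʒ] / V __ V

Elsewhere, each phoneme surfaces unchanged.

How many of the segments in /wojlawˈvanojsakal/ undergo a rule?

6

Segments that undergo a rule: /o/ → [ə] (rule 2); /a/ → [ə] (rule 2); /o/ → [ə] (rule 2); /a/ → [ə] (rule 2); /a/ → [ə] (rule 2); /l/ → [ɫ] (rule 1).
All other segments surface unchanged.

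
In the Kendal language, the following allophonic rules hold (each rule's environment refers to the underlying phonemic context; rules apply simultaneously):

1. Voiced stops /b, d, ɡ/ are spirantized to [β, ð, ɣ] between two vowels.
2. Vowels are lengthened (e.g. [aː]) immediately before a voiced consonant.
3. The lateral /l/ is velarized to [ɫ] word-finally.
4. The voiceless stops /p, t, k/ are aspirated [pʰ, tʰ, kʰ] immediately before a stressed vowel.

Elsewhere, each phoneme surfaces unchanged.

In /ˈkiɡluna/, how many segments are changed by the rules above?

3

Segments that undergo a rule: /k/ → [kʰ] (rule 4); /i/ → [iː] (rule 2); /u/ → [uː] (rule 2).
All other segments surface unchanged.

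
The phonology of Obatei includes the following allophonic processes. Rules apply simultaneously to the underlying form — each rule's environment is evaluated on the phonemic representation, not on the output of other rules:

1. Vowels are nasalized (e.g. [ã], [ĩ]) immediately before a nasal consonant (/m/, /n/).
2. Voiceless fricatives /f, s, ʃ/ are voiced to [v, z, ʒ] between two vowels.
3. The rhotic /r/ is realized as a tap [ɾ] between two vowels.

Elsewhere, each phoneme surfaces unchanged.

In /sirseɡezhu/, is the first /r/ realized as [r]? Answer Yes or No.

/r/ (between /i/ and /s/): rule 3 targets it, but not between two vowels → unchanged [r].
The actual realization is [r], which matches [r].

Yes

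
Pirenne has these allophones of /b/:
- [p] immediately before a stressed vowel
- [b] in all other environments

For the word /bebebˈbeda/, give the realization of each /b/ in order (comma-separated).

Occurrence 1 (position 1): no conditioning environment matches → elsewhere allophone [b].
Occurrence 2 (position 3): no conditioning environment matches → elsewhere allophone [b].
Occurrence 3 (position 5): no conditioning environment matches → elsewhere allophone [b].
Occurrence 4 (position 6): immediately before a stressed vowel → [p].

[b], [b], [b], [p]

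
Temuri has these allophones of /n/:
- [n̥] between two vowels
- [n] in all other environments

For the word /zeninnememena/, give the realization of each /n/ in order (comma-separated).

[n̥], [n], [n], [n̥]

Occurrence 1 (position 3): between two vowels → [n̥].
Occurrence 2 (position 5): no conditioning environment matches → elsewhere allophone [n].
Occurrence 3 (position 6): no conditioning environment matches → elsewhere allophone [n].
Occurrence 4 (position 12): between two vowels → [n̥].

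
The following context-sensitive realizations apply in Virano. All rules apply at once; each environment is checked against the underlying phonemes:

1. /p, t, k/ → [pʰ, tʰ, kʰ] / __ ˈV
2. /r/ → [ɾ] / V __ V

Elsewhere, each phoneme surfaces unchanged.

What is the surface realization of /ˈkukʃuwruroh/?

/k/ (word-initial) occurs immediately before a stressed vowel → [kʰ] by rule 1.
/u/ stays [u].
/k/ (between /u/ and /ʃ/): rule 1 targets it, but not immediately before a stressed vowel → unchanged [k].
/ʃ/ stays [ʃ].
/u/ (between /ʃ/ and /w/) is unaffected → [u].
/w/ (between /u/ and /r/) is unaffected → [w].
/r/ — between /w/ and /u/; rule 2 does not apply here → [r].
/u/ stays [u].
/r/ (between /u/ and /o/) occurs between two vowels → [ɾ] by rule 2.
/o/ — not in any rule's target class → [o].
/h/ stays [h].

[ˈkʰukʃuwruɾoh]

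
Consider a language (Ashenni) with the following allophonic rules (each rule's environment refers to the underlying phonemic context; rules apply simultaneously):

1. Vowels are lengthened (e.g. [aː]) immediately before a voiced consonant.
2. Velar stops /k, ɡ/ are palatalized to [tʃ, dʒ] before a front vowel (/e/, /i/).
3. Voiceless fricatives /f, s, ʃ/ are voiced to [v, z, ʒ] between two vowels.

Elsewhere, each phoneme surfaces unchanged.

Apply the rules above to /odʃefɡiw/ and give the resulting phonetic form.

[oːdʃefdʒiːw]

/o/ (word-initial): before a voiced consonant, so rule 1 applies → [oː].
/d/ (between /o/ and /ʃ/): no rule targets it → [d].
/ʃ/ (between /d/ and /e/): rule 3 targets it, but not between two vowels → unchanged [ʃ].
/e/ (between /ʃ/ and /f/): rule 1 targets it, but not before a voiced consonant → unchanged [e].
/f/ — between /e/ and /ɡ/; rule 3 does not apply here → [f].
/ɡ/ — between /f/ and /i/, before a front vowel — surfaces as [dʒ] (rule 2).
/i/ meets the environment for rule 1 (before a voiced consonant) → [iː].
/w/ (word-final): no rule targets it → [w].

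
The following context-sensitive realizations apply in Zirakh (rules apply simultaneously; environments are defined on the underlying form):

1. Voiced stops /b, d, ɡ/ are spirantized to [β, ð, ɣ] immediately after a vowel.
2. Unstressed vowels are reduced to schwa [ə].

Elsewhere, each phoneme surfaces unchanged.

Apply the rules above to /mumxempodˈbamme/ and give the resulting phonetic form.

[məmxəmpəðˈbammə]

/m/ stays [m].
/u/ (between /m/ and /m/) occurs in an unstressed syllable → [ə] by rule 2.
/m/ (between /u/ and /x/): no rule targets it → [m].
/x/ (between /m/ and /e/) is unaffected → [x].
/e/ meets the environment for rule 2 (in an unstressed syllable) → [ə].
/m/ stays [m].
/p/ stays [p].
/o/ (between /p/ and /d/): in an unstressed syllable, so rule 2 applies → [ə].
/d/ (between /o/ and /b/): immediately after a vowel, so rule 1 applies → [ð].
/b/ (between /d/ and /a/) fails the environment for rule 1, so it stays [b].
/a/ (between /b/ and /m/) is in the target of rule 2 but the environment (in an unstressed syllable) is not met → [a].
/m/ — not in any rule's target class → [m].
/m/ — not in any rule's target class → [m].
/e/ meets the environment for rule 2 (in an unstressed syllable) → [ə].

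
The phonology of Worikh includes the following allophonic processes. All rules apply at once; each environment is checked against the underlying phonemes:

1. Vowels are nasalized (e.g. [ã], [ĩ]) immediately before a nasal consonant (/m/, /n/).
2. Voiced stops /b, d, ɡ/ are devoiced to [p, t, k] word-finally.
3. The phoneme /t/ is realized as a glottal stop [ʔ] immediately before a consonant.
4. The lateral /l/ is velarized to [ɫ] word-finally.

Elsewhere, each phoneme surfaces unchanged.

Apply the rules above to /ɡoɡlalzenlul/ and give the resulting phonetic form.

[ɡoɡlalzẽnluɫ]

/ɡ/ — word-initial; rule 2 does not apply here → [ɡ].
/o/ (between /ɡ/ and /ɡ/) fails the environment for rule 1, so it stays [o].
/ɡ/ (between /o/ and /l/): rule 2 targets it, but not word-finally → unchanged [ɡ].
/l/ (between /ɡ/ and /a/): rule 4 targets it, but not word-finally → unchanged [l].
/a/ (between /l/ and /l/) fails the environment for rule 1, so it stays [a].
/l/ (between /a/ and /z/): rule 4 targets it, but not word-finally → unchanged [l].
Rule 1 applies to /e/ (between /z/ and /n/: before a nasal consonant) → [ẽ].
/l/ (between /n/ and /u/) fails the environment for rule 4, so it stays [l].
/u/ (between /l/ and /l/): rule 1 targets it, but not before a nasal consonant → unchanged [u].
/l/ (word-final) occurs word-finally → [ɫ] by rule 4.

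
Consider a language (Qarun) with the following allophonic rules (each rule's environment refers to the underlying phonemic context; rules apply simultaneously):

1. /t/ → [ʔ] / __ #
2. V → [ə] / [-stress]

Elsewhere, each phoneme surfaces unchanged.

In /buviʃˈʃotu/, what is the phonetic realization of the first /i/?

/i/ meets the environment for rule 2 (in an unstressed syllable) → [ə].

[ə]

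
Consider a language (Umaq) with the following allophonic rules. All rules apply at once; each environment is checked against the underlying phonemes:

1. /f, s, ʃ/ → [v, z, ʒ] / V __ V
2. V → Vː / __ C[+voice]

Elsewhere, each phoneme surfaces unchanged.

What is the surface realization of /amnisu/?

[aːmnizu]

/a/ meets the environment for rule 2 (before a voiced consonant) → [aː].
/i/ (between /n/ and /s/): rule 2 targets it, but not before a voiced consonant → unchanged [i].
Rule 1 applies to /s/ (between /i/ and /u/: between two vowels) → [z].
/u/ — word-final; rule 2 does not apply here → [u].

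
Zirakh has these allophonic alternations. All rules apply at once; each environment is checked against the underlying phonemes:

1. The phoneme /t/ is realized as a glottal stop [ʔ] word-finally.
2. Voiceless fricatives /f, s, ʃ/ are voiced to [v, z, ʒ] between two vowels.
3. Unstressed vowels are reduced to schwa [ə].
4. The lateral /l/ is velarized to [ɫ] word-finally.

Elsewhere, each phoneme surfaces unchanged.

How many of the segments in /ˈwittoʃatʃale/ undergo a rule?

5

Segments that undergo a rule: /o/ → [ə] (rule 3); /ʃ/ → [ʒ] (rule 2); /a/ → [ə] (rule 3); /a/ → [ə] (rule 3); /e/ → [ə] (rule 3).
All other segments surface unchanged.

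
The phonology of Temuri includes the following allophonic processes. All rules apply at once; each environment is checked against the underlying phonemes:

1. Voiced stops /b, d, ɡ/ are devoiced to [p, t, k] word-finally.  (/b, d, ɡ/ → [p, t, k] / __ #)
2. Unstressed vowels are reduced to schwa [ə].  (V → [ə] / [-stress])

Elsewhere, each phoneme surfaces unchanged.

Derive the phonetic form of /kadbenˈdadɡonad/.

[kədbənˈdadɡənət]

/k/ stays [k].
/a/ meets the environment for rule 2 (in an unstressed syllable) → [ə].
/d/ (between /a/ and /b/) fails the environment for rule 1, so it stays [d].
/b/ (between /d/ and /e/): rule 1 targets it, but not word-finally → unchanged [b].
/e/ — between /b/ and /n/, in an unstressed syllable — surfaces as [ə] (rule 2).
/n/ — not in any rule's target class → [n].
/d/ — between /n/ and /a/; rule 1 does not apply here → [d].
/a/ — between /d/ and /d/; rule 2 does not apply here → [a].
/d/ (between /a/ and /ɡ/) fails the environment for rule 1, so it stays [d].
/ɡ/ (between /d/ and /o/) fails the environment for rule 1, so it stays [ɡ].
/o/ (between /ɡ/ and /n/) occurs in an unstressed syllable → [ə] by rule 2.
/n/ (between /o/ and /a/) is unaffected → [n].
/a/ (between /n/ and /d/) occurs in an unstressed syllable → [ə] by rule 2.
/d/ (word-final): word-finally, so rule 1 applies → [t].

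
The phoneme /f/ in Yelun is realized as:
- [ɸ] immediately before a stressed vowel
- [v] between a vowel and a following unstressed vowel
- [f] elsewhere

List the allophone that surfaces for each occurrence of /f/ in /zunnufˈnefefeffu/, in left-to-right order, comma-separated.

[f], [v], [v], [f], [f]

Occurrence 1 (position 6): no conditioning environment matches → elsewhere allophone [f].
Occurrence 2 (position 9): between a vowel and a following unstressed vowel → [v].
Occurrence 3 (position 11): between a vowel and a following unstressed vowel → [v].
Occurrence 4 (position 13): no conditioning environment matches → elsewhere allophone [f].
Occurrence 5 (position 14): no conditioning environment matches → elsewhere allophone [f].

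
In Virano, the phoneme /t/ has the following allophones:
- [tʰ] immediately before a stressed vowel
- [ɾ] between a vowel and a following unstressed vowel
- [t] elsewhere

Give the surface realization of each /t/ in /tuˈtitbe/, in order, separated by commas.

[t], [tʰ], [t]

Occurrence 1 (position 1): no conditioning environment matches → elsewhere allophone [t].
Occurrence 2 (position 3): immediately before a stressed vowel → [tʰ].
Occurrence 3 (position 5): no conditioning environment matches → elsewhere allophone [t].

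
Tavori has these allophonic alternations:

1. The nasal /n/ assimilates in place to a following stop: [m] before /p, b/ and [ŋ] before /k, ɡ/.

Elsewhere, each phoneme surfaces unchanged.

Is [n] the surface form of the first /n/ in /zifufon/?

Yes

/n/ — word-final; rule 1 does not apply here → [n].
The actual realization is [n], which matches [n].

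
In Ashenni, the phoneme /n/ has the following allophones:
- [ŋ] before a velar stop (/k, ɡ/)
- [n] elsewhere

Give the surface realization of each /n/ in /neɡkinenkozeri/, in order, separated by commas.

Occurrence 1 (position 1): no conditioning environment matches → elsewhere allophone [n].
Occurrence 2 (position 6): no conditioning environment matches → elsewhere allophone [n].
Occurrence 3 (position 8): before a velar stop → [ŋ].

[n], [n], [ŋ]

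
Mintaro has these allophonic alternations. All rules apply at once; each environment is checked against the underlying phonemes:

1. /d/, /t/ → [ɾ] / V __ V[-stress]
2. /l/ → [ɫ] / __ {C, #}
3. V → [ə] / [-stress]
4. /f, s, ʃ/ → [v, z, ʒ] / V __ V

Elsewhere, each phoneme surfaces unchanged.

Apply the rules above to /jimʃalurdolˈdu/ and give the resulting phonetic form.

[jəmʃələrdəɫˈdu]

/i/ — between /j/ and /m/, in an unstressed syllable — surfaces as [ə] (rule 3).
/ʃ/ (between /m/ and /a/): rule 4 targets it, but not between two vowels → unchanged [ʃ].
/a/ (between /ʃ/ and /l/): in an unstressed syllable, so rule 3 applies → [ə].
/l/ (between /a/ and /u/): rule 2 targets it, but not word-finally or immediately before a consonant → unchanged [l].
/u/ meets the environment for rule 3 (in an unstressed syllable) → [ə].
/d/ (between /r/ and /o/) fails the environment for rule 1, so it stays [d].
/o/ — between /d/ and /l/, in an unstressed syllable — surfaces as [ə] (rule 3).
Rule 2 applies to /l/ (between /o/ and /d/: word-finally or immediately before a consonant) → [ɫ].
/d/ (between /l/ and /u/): rule 1 targets it, but not between a vowel and a following unstressed vowel → unchanged [d].
/u/ (word-final) fails the environment for rule 3, so it stays [u].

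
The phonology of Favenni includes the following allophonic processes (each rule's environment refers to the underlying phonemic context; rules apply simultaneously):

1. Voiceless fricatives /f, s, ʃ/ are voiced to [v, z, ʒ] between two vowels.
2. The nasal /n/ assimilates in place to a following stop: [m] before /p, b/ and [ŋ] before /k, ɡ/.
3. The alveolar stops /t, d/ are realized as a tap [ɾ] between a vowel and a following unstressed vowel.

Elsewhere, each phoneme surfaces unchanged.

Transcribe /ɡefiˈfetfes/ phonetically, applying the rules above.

/ɡ/ (word-initial): no rule targets it → [ɡ].
/e/ (between /ɡ/ and /f/): no rule targets it → [e].
/f/ (between /e/ and /i/): between two vowels, so rule 1 applies → [v].
/i/ (between /f/ and /f/) is unaffected → [i].
/f/ meets the environment for rule 1 (between two vowels) → [v].
/e/ stays [e].
/t/ (between /e/ and /f/): rule 3 targets it, but not between a vowel and a following unstressed vowel → unchanged [t].
/f/ (between /t/ and /e/) is in the target of rule 1 but the environment (between two vowels) is not met → [f].
/e/ — not in any rule's target class → [e].
/s/ (word-final): rule 1 targets it, but not between two vowels → unchanged [s].

[ɡeviˈvetfes]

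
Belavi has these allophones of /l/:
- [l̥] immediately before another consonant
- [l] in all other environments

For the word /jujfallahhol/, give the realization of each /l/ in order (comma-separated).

[l̥], [l], [l]

Occurrence 1 (position 6): immediately before another consonant → [l̥].
Occurrence 2 (position 7): no conditioning environment matches → elsewhere allophone [l].
Occurrence 3 (position 12): no conditioning environment matches → elsewhere allophone [l].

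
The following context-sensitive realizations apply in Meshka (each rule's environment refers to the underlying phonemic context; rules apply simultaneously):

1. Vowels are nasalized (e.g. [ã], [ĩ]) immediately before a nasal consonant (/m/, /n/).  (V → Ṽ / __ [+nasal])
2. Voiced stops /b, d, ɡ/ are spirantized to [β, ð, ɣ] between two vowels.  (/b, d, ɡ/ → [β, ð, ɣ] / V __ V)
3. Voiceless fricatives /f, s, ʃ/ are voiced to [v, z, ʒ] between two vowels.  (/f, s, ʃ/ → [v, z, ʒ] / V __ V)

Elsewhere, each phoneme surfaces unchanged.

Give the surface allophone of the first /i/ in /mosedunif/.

[i]

/i/ — between /n/ and /f/; rule 1 does not apply here → [i].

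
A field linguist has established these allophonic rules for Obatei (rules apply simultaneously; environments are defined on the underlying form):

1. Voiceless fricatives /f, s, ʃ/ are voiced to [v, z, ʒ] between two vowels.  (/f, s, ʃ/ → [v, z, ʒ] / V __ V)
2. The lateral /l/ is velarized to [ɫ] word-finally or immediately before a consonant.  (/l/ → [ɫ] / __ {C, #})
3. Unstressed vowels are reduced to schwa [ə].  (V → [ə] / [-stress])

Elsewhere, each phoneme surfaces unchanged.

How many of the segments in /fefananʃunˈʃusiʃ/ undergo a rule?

7

Segments that undergo a rule: /e/ → [ə] (rule 3); /f/ → [v] (rule 1); /a/ → [ə] (rule 3); /a/ → [ə] (rule 3); /u/ → [ə] (rule 3); /s/ → [z] (rule 1); /i/ → [ə] (rule 3).
All other segments surface unchanged.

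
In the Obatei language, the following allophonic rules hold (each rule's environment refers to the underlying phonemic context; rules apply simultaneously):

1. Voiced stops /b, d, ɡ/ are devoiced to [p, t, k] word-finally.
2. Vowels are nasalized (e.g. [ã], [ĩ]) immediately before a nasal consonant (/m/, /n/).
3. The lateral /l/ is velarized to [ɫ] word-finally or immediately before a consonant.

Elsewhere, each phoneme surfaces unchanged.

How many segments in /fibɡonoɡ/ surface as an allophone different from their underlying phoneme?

Segments that undergo a rule: /o/ → [õ] (rule 2); /ɡ/ → [k] (rule 1).
All other segments surface unchanged.

2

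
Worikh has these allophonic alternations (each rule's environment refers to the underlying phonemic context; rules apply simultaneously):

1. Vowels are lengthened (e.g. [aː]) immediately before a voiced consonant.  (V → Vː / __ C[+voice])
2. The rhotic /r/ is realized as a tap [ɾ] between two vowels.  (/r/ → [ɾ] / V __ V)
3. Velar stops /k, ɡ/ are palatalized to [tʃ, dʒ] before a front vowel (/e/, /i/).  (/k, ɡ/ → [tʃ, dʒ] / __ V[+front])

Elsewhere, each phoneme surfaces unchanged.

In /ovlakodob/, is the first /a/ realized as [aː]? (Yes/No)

/a/ (between /l/ and /k/) is in the target of rule 1 but the environment (before a voiced consonant) is not met → [a].
The actual realization is [a], not [aː].

No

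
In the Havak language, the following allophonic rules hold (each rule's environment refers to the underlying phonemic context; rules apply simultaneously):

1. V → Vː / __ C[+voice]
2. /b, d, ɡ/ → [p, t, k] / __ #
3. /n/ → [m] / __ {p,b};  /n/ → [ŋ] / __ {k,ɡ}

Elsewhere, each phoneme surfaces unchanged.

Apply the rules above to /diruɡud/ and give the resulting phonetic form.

[diːruːɡuːt]

/d/ — word-initial; rule 2 does not apply here → [d].
/i/ meets the environment for rule 1 (before a voiced consonant) → [iː].
/r/ (between /i/ and /u/) is unaffected → [r].
/u/ (between /r/ and /ɡ/) occurs before a voiced consonant → [uː] by rule 1.
/ɡ/ — between /u/ and /u/; rule 2 does not apply here → [ɡ].
/u/ (between /ɡ/ and /d/) occurs before a voiced consonant → [uː] by rule 1.
Rule 2 applies to /d/ (word-final: word-finally) → [t].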